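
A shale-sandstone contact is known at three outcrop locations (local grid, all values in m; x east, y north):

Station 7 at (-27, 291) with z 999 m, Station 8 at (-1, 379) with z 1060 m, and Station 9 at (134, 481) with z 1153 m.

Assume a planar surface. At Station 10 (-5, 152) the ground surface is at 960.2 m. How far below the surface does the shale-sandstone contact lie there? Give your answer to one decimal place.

Let the plane be z = a·x + b·y + c.
Station 8−Station 7: 26a + 88b = 61;  Station 9−Station 7: 161a + 190b = 154.
Solving gives a = 0.21261, b = 0.63036.
Then c = 999 − a·-27 − b·291 = 821.30.
At (-5, 152): z_contact = −1.06 + 95.82 + 821.30 = 916.06 m.
Depth below ground = 960.2 − 916.06 = 44.1 m.

44.1 m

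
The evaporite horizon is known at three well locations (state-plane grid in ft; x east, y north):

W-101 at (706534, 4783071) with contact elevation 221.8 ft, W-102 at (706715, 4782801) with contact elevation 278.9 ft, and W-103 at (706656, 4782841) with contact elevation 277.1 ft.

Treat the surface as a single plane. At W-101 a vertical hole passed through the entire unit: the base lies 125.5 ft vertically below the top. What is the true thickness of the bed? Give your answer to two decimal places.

116.25 ft

Two edge vectors: W-101→W-102 = (181, -270, 57.1), W-101→W-103 = (122, -230, 55.3).
Normal n = (W-101→W-102) × (W-101→W-103) = (-1798, -3043.1, -8690).
So ∂z/∂x = −n_x/n_z = −0.20690 and ∂z/∂y = −n_y/n_z = −0.35018.
|∇z| = √(a²+b²) = 0.40674, so dip δ = arctan(0.40674) = 22.13°.
True thickness = vertical thickness × cos δ = 125.5 × cos 22.13° = 116.25 ft.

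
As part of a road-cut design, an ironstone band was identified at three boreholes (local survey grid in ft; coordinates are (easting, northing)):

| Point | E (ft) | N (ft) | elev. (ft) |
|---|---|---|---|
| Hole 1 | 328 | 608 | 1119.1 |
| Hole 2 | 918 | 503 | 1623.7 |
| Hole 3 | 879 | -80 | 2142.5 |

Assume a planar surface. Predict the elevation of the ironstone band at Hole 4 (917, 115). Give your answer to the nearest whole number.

Let the plane be z = a·E + b·N + c.
Hole 2−Hole 1: 590a − 105b = 504.6;  Hole 3−Hole 1: 551a − 688b = 1023.4.
Solving gives a = 0.68869, b = −0.93595.
Then c = 1119.1 − a·328 − b·608 = 1462.27.
At (917, 115): z = 631.5 − 107.6 + 1462.27 = 1986.2 ft.

1986 ft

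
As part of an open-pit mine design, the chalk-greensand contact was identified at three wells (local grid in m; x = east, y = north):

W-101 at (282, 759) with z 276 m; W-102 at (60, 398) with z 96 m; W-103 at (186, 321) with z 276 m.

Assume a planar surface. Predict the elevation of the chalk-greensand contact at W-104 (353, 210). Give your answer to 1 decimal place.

Let the plane be z = a·x + b·y + c.
W-102−W-101: −222a − 361b = −180;  W-103−W-101: −96a − 438b = 0.
Solving gives a = 1.25983, b = −0.27613.
Then c = 276 − a·282 − b·759 = 130.31.
At (353, 210): z = 444.7 − 58.0 + 130.31 = 517.0 m.

517.0 m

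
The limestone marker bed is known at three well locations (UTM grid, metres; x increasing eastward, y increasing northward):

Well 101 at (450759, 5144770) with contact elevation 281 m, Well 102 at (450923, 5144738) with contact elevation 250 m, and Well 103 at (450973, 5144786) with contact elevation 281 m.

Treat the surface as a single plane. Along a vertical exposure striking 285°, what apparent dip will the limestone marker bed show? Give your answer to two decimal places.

13.05°

Let the plane be z = a·x + b·y + c.
Well 102−Well 101: 164a − 32b = −31;  Well 103−Well 101: 214a + 16b = 0.
Solving gives a = −0.05236, b = 0.70038.
Unit vector along 285° is (sin 285°, cos 285°) = (-0.9659, 0.2588).
Slope in that direction = a·(-0.9659) + b·(0.2588) = 0.23185.
Apparent dip = arctan|0.23185| = 13.05° (true dip is 35.1°, so apparent ≤ true as expected).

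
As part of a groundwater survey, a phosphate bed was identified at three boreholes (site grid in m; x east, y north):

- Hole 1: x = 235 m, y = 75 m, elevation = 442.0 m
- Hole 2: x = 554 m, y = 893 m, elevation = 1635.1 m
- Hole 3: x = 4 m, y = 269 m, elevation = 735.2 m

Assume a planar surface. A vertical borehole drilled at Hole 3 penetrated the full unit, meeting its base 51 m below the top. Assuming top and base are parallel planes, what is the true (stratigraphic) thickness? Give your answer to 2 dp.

28.66 m

Let the plane be z = a·x + b·y + c.
Hole 2−Hole 1: 319a + 818b = 1193.1;  Hole 3−Hole 1: −231a + 194b = 293.2.
Solving gives a = −0.03339, b = 1.47158.
|∇z| = √(a²+b²) = 1.47196, so dip δ = arctan(1.47196) = 55.81°.
True thickness = vertical thickness × cos δ = 51 × cos 55.81° = 28.66 m.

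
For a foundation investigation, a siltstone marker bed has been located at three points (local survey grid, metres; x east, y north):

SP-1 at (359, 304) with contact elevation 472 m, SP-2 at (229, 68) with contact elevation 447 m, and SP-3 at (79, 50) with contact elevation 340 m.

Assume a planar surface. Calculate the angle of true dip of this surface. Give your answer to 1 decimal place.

39.0°

Two edge vectors: SP-1→SP-2 = (-130, -236, -25), SP-1→SP-3 = (-280, -254, -132).
Normal n = (SP-1→SP-2) × (SP-1→SP-3) = (24802, -10160, -33060).
So ∂z/∂x = −n_x/n_z = 0.75021 and ∂z/∂y = −n_y/n_z = −0.30732.
Gradient magnitude |∇z| = √(a² + b²) = √(0.56282 + 0.09445) = 0.81072.
True dip = arctan(0.81072) = 39.0°, dipping toward WNW (azimuth ≈ 292°).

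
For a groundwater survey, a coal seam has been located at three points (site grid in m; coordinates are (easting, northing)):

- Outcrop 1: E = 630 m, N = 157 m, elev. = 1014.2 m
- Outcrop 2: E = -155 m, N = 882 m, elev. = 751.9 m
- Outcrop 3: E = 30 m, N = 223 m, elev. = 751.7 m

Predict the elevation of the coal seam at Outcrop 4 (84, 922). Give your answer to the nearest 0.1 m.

864.9 m

Two edge vectors: Outcrop 1→Outcrop 2 = (-785, 725, -262.3), Outcrop 1→Outcrop 3 = (-600, 66, -262.5).
Normal n = (Outcrop 1→Outcrop 2) × (Outcrop 1→Outcrop 3) = (-173000.7, -48682.5, 383190).
So ∂z/∂E = −n_x/n_z = 0.45147 and ∂z/∂N = −n_y/n_z = 0.12705.
Intercept c from Outcrop 1: 1014.2 − 284.43 − 19.95 = 709.82.
At (84, 922): z = 37.9 + 117.1 + 709.82 = 864.9 m.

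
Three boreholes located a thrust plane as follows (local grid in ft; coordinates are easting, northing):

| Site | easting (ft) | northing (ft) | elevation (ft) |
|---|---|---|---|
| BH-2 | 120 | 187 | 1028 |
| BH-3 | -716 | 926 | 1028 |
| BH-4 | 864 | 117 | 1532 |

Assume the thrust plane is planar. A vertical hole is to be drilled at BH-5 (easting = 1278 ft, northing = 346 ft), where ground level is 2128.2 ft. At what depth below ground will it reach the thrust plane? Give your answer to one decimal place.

Let the plane be z = a·easting + b·northing + c.
BH-3−BH-2: −836a + 739b = 0;  BH-4−BH-2: 744a − 70b = 504.
Solving gives a = 0.758109, b = 0.857617.
Then c = 1028 − a·120 − b·187 = 776.65.
At (1278, 346): z_contact = 968.86 + 296.74 + 776.65 = 2042.25 ft.
Depth below ground = 2128.2 − 2042.25 = 85.9 ft.

85.9 ft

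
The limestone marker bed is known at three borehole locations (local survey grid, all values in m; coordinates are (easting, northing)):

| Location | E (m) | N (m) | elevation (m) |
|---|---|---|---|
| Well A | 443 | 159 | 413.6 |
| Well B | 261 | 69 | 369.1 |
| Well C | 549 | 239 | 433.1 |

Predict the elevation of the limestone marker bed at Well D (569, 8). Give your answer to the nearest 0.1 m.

494.0 m

Let the plane be z = a·E + b·N + c.
Well B−Well A: −182a − 90b = −44.5;  Well C−Well A: 106a + 80b = 19.5.
Solving gives a = 0.35956, b = −0.23267.
Then c = 413.6 − a·443 − b·159 = 291.31.
At (569, 8): z = 204.6 − 1.9 + 291.31 = 494.0 m.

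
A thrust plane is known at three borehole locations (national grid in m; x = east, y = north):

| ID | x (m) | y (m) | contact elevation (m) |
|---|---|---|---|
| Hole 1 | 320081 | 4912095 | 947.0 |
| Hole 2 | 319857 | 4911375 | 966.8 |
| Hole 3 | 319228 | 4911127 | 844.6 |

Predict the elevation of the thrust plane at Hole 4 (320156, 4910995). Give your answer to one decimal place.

Two edge vectors: Hole 1→Hole 2 = (-224, -720, 19.8), Hole 1→Hole 3 = (-853, -968, -102.4).
Normal n = (Hole 1→Hole 2) × (Hole 1→Hole 3) = (92894.4, -39827, -397328).
So ∂z/∂x = −n_x/n_z = 0.233797769 and ∂z/∂y = −n_y/n_z = −0.100237084.
Intercept c from Hole 1: 947 − 74834.22 + 492374.08 = 418486.85.
At (320156, 4910995): z = 74851.8 − 492263.8 + 418486.85 = 1074.8 m.

1074.8 m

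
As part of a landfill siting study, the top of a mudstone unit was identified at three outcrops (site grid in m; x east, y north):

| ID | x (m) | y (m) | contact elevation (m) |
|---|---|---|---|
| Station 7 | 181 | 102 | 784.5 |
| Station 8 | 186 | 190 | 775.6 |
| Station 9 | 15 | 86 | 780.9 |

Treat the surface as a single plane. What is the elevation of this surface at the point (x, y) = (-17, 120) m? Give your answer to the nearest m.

776 m

Two edge vectors: Station 7→Station 8 = (5, 88, -8.9), Station 7→Station 9 = (-166, -16, -3.6).
Normal n = (Station 7→Station 8) × (Station 7→Station 9) = (-459.2, 1495.4, 14528).
So ∂z/∂x = −n_x/n_z = 0.03161 and ∂z/∂y = −n_y/n_z = −0.10293.
Intercept c from Station 7: 784.5 − 5.72 + 10.50 = 789.28.
At (-17, 120): z = −0.5 − 12.4 + 789.28 = 776.4 m.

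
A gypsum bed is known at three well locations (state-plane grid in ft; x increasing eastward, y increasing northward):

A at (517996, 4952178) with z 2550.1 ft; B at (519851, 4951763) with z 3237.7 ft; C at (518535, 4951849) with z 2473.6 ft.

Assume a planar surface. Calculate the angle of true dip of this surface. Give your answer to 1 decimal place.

Two edge vectors: A→B = (1855, -415, 687.6), A→C = (539, -329, -76.5).
Normal n = (A→B) × (A→C) = (257967.9, 512523.9, -386610).
So ∂z/∂x = −n_x/n_z = 0.66726 and ∂z/∂y = −n_y/n_z = 1.32569.
Gradient magnitude |∇z| = √(a² + b²) = √(0.44523 + 1.75745) = 1.48414.
True dip = arctan(1.48414) = 56.0°, dipping toward SSW (azimuth ≈ 207°).

56.0°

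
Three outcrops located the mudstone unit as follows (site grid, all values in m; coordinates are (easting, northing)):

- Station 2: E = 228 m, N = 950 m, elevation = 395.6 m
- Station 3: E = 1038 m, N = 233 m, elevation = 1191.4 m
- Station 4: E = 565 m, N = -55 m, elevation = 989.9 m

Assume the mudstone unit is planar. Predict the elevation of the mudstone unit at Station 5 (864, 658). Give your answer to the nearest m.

920 m

Two edge vectors: Station 2→Station 3 = (810, -717, 795.8), Station 2→Station 4 = (337, -1005, 594.3).
Normal n = (Station 2→Station 3) × (Station 2→Station 4) = (373665.9, -213198.4, -572421).
So ∂z/∂E = −n_x/n_z = 0.65278 and ∂z/∂N = −n_y/n_z = −0.37245.
Intercept c from Station 2: 395.6 − 148.83 + 353.83 = 600.59.
At (864, 658): z = 564.0 − 245.1 + 600.59 = 919.5 m.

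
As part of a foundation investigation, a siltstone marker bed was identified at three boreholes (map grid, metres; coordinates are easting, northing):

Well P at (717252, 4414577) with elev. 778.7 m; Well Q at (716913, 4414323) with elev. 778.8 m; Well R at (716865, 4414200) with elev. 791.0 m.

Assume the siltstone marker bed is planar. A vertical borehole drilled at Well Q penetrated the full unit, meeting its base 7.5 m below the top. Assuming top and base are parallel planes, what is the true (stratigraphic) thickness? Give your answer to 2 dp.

Two edge vectors: Well P→Well Q = (-339, -254, 0.1), Well P→Well R = (-387, -377, 12.3).
Normal n = (Well P→Well Q) × (Well P→Well R) = (-3086.5, 4131, 29505).
So ∂z/∂easting = −n_x/n_z = 0.10461 and ∂z/∂northing = −n_y/n_z = −0.14001.
|∇z| = √(a²+b²) = 0.17477, so dip δ = arctan(0.17477) = 9.91°.
True thickness = vertical thickness × cos δ = 7.5 × cos 9.91° = 7.39 m.

7.39 m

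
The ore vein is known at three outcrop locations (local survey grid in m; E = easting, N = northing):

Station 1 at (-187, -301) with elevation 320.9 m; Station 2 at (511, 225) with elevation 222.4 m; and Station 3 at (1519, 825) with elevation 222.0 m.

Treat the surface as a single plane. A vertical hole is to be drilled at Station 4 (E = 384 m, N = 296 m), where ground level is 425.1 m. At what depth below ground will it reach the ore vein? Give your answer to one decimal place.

Two edge vectors: Station 1→Station 2 = (698, 526, -98.5), Station 1→Station 3 = (1706, 1126, -98.9).
Normal n = (Station 1→Station 2) × (Station 1→Station 3) = (58889.6, -99008.8, -111408).
So ∂z/∂E = −n_x/n_z = 0.528594 and ∂z/∂N = −n_y/n_z = −0.888705.
Intercept c from Station 1: 320.9 + 98.85 − 267.50 = 152.25.
At (384, 296): z_contact = 202.98 − 263.06 + 152.25 = 92.17 m.
Depth below ground = 425.1 − 92.17 = 332.9 m.

332.9 m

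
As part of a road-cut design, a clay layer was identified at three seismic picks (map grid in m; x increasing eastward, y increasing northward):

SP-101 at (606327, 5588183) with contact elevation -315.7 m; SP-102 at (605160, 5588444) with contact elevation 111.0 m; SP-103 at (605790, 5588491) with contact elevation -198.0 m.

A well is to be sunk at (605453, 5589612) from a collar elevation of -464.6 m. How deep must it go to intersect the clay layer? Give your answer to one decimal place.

47.8 m

Two edge vectors: SP-101→SP-102 = (-1167, 261, 426.7), SP-101→SP-103 = (-537, 308, 117.7).
Normal n = (SP-101→SP-102) × (SP-101→SP-103) = (-100703.9, -91782, -219279).
So ∂z/∂x = −n_x/n_z = −0.459250088 and ∂z/∂y = −n_y/n_z = −0.418562653.
Intercept c from SP-101: -315.7 + 278455.73 + 2339004.70 = 2617144.73.
At (605453, 5589612): z_contact = −278054.34 − 2339602.83 + 2617144.73 = -512.44 m.
Depth below ground = -464.6 − (-512.44) = 47.8 m.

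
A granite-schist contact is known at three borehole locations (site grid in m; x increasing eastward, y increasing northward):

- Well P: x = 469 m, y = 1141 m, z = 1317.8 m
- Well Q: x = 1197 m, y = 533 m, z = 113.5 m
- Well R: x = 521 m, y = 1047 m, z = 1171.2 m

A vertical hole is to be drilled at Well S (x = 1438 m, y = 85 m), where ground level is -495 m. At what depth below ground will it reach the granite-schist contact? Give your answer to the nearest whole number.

86 m

Two edge vectors: Well P→Well Q = (728, -608, -1204.3), Well P→Well R = (52, -94, -146.6).
Normal n = (Well P→Well Q) × (Well P→Well R) = (-24071.4, 44101.2, -36816).
So ∂z/∂x = −n_x/n_z = −0.65383 and ∂z/∂y = −n_y/n_z = 1.19788.
Intercept c from Well P: 1317.8 + 306.65 − 1366.78 = 257.66.
At (1438, 85): z_contact = −940.2 + 101.8 + 257.66 = -580.7 m.
Depth below ground = -495 − (-580.7) = 86 m.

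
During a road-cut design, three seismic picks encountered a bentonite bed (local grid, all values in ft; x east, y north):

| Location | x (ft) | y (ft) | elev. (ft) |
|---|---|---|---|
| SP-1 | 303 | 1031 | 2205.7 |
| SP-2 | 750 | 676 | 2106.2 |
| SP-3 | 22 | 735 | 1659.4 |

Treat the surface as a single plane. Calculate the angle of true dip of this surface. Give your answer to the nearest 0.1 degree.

53.9°

Two edge vectors: SP-1→SP-2 = (447, -355, -99.5), SP-1→SP-3 = (-281, -296, -546.3).
Normal n = (SP-1→SP-2) × (SP-1→SP-3) = (164484.5, 272155.6, -232067).
So ∂z/∂x = −n_x/n_z = 0.70878 and ∂z/∂y = −n_y/n_z = 1.17275.
Gradient magnitude |∇z| = √(a² + b²) = √(0.50237 + 1.37533) = 1.37029.
True dip = arctan(1.37029) = 53.9°, dipping toward SSW (azimuth ≈ 211°).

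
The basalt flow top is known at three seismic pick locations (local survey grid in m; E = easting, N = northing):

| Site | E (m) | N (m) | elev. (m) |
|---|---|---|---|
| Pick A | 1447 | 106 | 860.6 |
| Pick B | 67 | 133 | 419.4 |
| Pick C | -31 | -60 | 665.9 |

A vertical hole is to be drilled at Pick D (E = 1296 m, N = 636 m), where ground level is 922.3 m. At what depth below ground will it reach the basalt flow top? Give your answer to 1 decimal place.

861.2 m

Two edge vectors: Pick A→Pick B = (-1380, 27, -441.2), Pick A→Pick C = (-1478, -166, -194.7).
Normal n = (Pick A→Pick B) × (Pick A→Pick C) = (-78496.1, 383407.6, 268986).
So ∂z/∂E = −n_x/n_z = 0.291822 and ∂z/∂N = −n_y/n_z = −1.425381.
Intercept c from Pick A: 860.6 − 422.27 + 151.09 = 589.42.
At (1296, 636): z_contact = 378.20 − 906.54 + 589.42 = 61.08 m.
Depth below ground = 922.3 − 61.08 = 861.2 m.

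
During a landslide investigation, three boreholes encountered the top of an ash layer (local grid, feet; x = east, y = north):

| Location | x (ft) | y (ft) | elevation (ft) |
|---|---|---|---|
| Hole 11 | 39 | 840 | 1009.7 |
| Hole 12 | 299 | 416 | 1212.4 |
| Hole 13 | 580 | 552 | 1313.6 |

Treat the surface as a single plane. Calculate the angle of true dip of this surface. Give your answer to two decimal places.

26.45°

Let the plane be z = a·x + b·y + c.
Hole 12−Hole 11: 260a − 424b = 202.7;  Hole 13−Hole 11: 541a − 288b = 303.9.
Solving gives a = 0.45614, b = −0.19836.
Gradient magnitude |∇z| = √(a² + b²) = √(0.20807 + 0.03934) = 0.49741.
True dip = arctan(0.49741) = 26.45°, dipping toward WNW (azimuth ≈ 294°).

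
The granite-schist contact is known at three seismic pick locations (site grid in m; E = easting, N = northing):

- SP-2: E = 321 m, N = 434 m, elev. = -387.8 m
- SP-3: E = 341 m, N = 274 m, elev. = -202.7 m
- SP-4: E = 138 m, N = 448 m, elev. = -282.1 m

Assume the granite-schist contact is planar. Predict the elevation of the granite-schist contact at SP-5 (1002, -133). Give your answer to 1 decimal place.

-142.2 m

Let the plane be z = a·E + b·N + c.
SP-3−SP-2: 20a − 160b = 185.1;  SP-4−SP-2: −183a + 14b = 105.7.
Solving gives a = −0.672531, b = −1.240941.
Then c = -387.8 − a·321 − b·434 = 366.65.
At (1002, -133): z = −673.9 + 165.0 + 366.65 = -142.2 m.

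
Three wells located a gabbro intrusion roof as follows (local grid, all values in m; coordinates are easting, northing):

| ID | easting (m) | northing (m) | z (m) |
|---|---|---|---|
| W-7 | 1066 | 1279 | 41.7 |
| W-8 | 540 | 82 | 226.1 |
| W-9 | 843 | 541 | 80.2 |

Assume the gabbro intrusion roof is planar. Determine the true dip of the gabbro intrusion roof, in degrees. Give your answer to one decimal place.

Two edge vectors: W-7→W-8 = (-526, -1197, 184.4), W-7→W-9 = (-223, -738, 38.5).
Normal n = (W-7→W-8) × (W-7→W-9) = (90002.7, -20870.2, 121257).
So ∂z/∂easting = −n_x/n_z = −0.74225 and ∂z/∂northing = −n_y/n_z = 0.17212.
Gradient magnitude |∇z| = √(a² + b²) = √(0.55093 + 0.02962) = 0.76194.
True dip = arctan(0.76194) = 37.3°, dipping toward ESE (azimuth ≈ 103°).

37.3°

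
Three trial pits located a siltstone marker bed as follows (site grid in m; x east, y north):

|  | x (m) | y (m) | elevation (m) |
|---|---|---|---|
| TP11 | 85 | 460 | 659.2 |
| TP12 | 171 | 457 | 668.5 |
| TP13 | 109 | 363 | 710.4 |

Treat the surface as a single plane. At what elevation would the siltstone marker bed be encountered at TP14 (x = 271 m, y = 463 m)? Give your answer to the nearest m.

Let the plane be z = a·x + b·y + c.
TP12−TP11: 86a − 3b = 9.3;  TP13−TP11: 24a − 97b = 51.2.
Solving gives a = 0.09051, b = −0.50544.
Then c = 659.2 − a·85 − b·460 = 884.01.
At (271, 463): z = 24.5 − 234.0 + 884.01 = 674.5 m.

675 m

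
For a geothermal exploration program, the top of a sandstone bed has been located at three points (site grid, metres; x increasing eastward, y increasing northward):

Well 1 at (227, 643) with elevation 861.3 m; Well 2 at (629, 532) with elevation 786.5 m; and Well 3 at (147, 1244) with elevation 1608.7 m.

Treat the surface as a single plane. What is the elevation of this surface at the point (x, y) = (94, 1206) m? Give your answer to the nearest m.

1552 m

Let the plane be z = a·x + b·y + c.
Well 2−Well 1: 402a − 111b = −74.8;  Well 3−Well 1: −80a + 601b = 747.4.
Solving gives a = 0.16331, b = 1.26533.
Then c = 861.3 − a·227 − b·643 = 10.62.
At (94, 1206): z = 15.4 + 1526.0 + 10.62 = 1552.0 m.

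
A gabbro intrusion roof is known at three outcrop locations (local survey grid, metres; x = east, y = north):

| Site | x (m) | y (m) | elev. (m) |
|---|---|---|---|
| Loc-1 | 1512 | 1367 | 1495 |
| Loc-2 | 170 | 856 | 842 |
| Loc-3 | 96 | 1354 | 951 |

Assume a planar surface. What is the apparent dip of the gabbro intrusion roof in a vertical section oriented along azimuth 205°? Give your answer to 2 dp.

22.35°

Two edge vectors: Loc-1→Loc-2 = (-1342, -511, -653), Loc-1→Loc-3 = (-1416, -13, -544).
Normal n = (Loc-1→Loc-2) × (Loc-1→Loc-3) = (269495, 194600, -706130).
So ∂z/∂x = −n_x/n_z = 0.38165 and ∂z/∂y = −n_y/n_z = 0.27559.
Unit vector along 205° is (sin 205°, cos 205°) = (-0.4226, -0.9063).
Slope in that direction = a·(-0.4226) + b·(-0.9063) = −0.41106.
Apparent dip = arctan|0.41106| = 22.35° (true dip is 25.2°, so apparent ≤ true as expected).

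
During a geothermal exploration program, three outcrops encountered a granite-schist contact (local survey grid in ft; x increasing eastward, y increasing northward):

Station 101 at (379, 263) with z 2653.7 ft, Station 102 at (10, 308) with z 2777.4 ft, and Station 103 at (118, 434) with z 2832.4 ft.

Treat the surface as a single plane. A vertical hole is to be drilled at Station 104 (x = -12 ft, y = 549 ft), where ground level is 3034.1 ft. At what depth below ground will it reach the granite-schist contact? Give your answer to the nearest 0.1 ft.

Two edge vectors: Station 101→Station 102 = (-369, 45, 123.7), Station 101→Station 103 = (-261, 171, 178.7).
Normal n = (Station 101→Station 102) × (Station 101→Station 103) = (-13111.2, 33654.6, -51354).
So ∂z/∂x = −n_x/n_z = −0.25531 and ∂z/∂y = −n_y/n_z = 0.65535.
Intercept c from Station 101: 2653.7 + 96.76 − 172.36 = 2578.11.
At (-12, 549): z_contact = 3.06 + 359.78 + 2578.11 = 2940.96 ft.
Depth below ground = 3034.1 − 2940.96 = 93.1 ft.

93.1 ft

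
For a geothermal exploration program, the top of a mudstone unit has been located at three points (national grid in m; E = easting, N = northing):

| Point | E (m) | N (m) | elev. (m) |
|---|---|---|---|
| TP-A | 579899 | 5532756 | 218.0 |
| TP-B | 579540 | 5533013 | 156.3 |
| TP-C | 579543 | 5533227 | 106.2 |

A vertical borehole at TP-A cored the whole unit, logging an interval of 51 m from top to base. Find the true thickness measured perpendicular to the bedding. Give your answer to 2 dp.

Let the plane be z = a·E + b·N + c.
TP-B−TP-A: −359a + 257b = −61.7;  TP-C−TP-A: −356a + 471b = −111.8.
Solving gives a = 0.00423, b = −0.23417.
|∇z| = √(a²+b²) = 0.23421, so dip δ = arctan(0.23421) = 13.18°.
True thickness = vertical thickness × cos δ = 51 × cos 13.18° = 49.66 m.

49.66 m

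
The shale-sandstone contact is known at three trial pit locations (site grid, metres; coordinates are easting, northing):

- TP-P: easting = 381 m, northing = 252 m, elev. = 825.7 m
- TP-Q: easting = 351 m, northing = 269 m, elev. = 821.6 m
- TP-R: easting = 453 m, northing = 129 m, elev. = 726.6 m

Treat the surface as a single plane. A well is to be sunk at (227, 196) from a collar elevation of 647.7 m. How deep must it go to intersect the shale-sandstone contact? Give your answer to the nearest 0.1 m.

32.9 m

Let the plane be z = a·easting + b·northing + c.
TP-Q−TP-P: −30a + 17b = −4.1;  TP-R−TP-P: 72a − 123b = −99.1.
Solving gives a = 0.88767, b = 1.32530.
Then c = 825.7 − a·381 − b·252 = 153.52.
At (227, 196): z_contact = 201.50 + 259.76 + 153.52 = 614.78 m.
Depth below ground = 647.7 − 614.78 = 32.9 m.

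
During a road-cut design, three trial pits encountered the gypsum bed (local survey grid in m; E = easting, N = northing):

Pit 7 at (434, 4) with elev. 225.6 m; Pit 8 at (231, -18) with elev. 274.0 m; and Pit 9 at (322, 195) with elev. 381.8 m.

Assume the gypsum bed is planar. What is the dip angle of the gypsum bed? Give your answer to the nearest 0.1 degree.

Two edge vectors: Pit 7→Pit 8 = (-203, -22, 48.4), Pit 7→Pit 9 = (-112, 191, 156.2).
Normal n = (Pit 7→Pit 8) × (Pit 7→Pit 9) = (-12680.8, 26287.8, -41237).
So ∂z/∂E = −n_x/n_z = −0.30751 and ∂z/∂N = −n_y/n_z = 0.63748.
Gradient magnitude |∇z| = √(a² + b²) = √(0.09456 + 0.40638) = 0.70777.
True dip = arctan(0.70777) = 35.3°, dipping toward SSE (azimuth ≈ 154°).

35.3°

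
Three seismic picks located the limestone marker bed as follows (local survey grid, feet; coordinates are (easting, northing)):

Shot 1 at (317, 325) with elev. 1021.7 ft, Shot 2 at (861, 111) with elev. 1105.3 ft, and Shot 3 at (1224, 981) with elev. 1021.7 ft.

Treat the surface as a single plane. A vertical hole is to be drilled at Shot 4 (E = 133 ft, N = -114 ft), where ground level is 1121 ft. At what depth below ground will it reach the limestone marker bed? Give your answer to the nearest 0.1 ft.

Let the plane be z = a·E + b·N + c.
Shot 2−Shot 1: 544a − 214b = 83.6;  Shot 3−Shot 1: 907a + 656b = 0.
Solving gives a = 0.099538, b = −0.137623.
Then c = 1021.7 − a·317 − b·325 = 1034.87.
At (133, -114): z_contact = 13.24 + 15.69 + 1034.87 = 1063.80 ft.
Depth below ground = 1121 − 1063.80 = 57.2 ft.

57.2 ft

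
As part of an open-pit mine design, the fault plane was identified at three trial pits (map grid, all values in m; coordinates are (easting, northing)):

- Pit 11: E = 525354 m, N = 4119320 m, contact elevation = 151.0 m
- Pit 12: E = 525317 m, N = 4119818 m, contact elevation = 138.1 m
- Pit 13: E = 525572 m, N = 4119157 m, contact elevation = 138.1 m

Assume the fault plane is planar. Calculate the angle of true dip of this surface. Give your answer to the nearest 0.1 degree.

Two edge vectors: Pit 11→Pit 12 = (-37, 498, -12.9), Pit 11→Pit 13 = (218, -163, -12.9).
Normal n = (Pit 11→Pit 12) × (Pit 11→Pit 13) = (-8526.9, -3289.5, -102533).
So ∂z/∂E = −n_x/n_z = −0.08316 and ∂z/∂N = −n_y/n_z = −0.03208.
Gradient magnitude |∇z| = √(a² + b²) = √(0.00692 + 0.00103) = 0.08914.
True dip = arctan(0.08914) = 5.1°, dipping toward ENE (azimuth ≈ 069°).

5.1°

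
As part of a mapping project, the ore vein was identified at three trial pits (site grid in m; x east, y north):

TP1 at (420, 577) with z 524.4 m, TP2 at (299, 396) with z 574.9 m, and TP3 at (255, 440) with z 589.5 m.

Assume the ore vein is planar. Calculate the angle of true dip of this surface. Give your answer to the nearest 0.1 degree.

Let the plane be z = a·x + b·y + c.
TP2−TP1: −121a − 181b = 50.5;  TP3−TP1: −165a − 137b = 65.1.
Solving gives a = −0.36609, b = −0.03427.
Gradient magnitude |∇z| = √(a² + b²) = √(0.13402 + 0.00117) = 0.36769.
True dip = arctan(0.36769) = 20.2°, dipping toward E (azimuth ≈ 085°).

20.2°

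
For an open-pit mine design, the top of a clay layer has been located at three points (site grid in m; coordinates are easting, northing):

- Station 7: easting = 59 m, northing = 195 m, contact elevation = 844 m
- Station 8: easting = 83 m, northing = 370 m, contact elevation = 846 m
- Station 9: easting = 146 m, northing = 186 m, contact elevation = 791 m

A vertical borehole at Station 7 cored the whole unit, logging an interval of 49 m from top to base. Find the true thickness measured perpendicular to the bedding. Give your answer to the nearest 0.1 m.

41.9 m

Two edge vectors: Station 7→Station 8 = (24, 175, 2), Station 7→Station 9 = (87, -9, -53).
Normal n = (Station 7→Station 8) × (Station 7→Station 9) = (-9257, 1446, -15441).
So ∂z/∂easting = −n_x/n_z = −0.59951 and ∂z/∂northing = −n_y/n_z = 0.09365.
|∇z| = √(a²+b²) = 0.60678, so dip δ = arctan(0.60678) = 31.25°.
True thickness = vertical thickness × cos δ = 49 × cos 31.25° = 41.9 m.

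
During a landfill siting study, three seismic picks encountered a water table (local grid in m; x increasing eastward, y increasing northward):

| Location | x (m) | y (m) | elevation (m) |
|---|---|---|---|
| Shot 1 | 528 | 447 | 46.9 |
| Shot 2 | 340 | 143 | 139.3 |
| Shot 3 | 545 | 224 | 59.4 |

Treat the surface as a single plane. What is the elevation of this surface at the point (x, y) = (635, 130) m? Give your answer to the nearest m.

35 m

Let the plane be z = a·x + b·y + c.
Shot 2−Shot 1: −188a − 304b = 92.4;  Shot 3−Shot 1: 17a − 223b = 12.5.
Solving gives a = −0.35686, b = −0.08326.
Then c = 46.9 − a·528 − b·447 = 272.54.
At (635, 130): z = −226.6 − 10.8 + 272.54 = 35.1 m.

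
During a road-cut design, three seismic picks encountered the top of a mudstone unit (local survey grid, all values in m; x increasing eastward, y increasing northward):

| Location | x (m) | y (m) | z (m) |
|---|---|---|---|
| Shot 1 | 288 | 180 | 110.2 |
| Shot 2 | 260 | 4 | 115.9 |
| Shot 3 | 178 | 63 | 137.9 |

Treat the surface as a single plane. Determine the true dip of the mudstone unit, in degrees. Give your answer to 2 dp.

Two edge vectors: Shot 1→Shot 2 = (-28, -176, 5.7), Shot 1→Shot 3 = (-110, -117, 27.7).
Normal n = (Shot 1→Shot 2) × (Shot 1→Shot 3) = (-4208.3, 148.6, -16084).
So ∂z/∂x = −n_x/n_z = −0.26165 and ∂z/∂y = −n_y/n_z = 0.00924.
Gradient magnitude |∇z| = √(a² + b²) = √(0.06846 + 0.00009) = 0.26181.
True dip = arctan(0.26181) = 14.67°, dipping toward E (azimuth ≈ 092°).

14.67°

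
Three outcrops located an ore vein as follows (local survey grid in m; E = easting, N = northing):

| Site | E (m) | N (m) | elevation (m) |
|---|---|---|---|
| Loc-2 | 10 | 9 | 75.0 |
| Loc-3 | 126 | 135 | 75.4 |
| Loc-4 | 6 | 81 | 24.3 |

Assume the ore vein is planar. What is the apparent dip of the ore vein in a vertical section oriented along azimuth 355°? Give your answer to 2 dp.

35.92°

Let the plane be z = a·E + b·N + c.
Loc-3−Loc-2: 116a + 126b = 0.4;  Loc-4−Loc-2: −4a + 72b = −50.7.
Solving gives a = 0.72459, b = −0.66391.
Unit vector along 355° is (sin 355°, cos 355°) = (-0.0872, 0.9962).
Slope in that direction = a·(-0.0872) + b·(0.9962) = −0.72454.
Apparent dip = arctan|0.72454| = 35.92° (true dip is 44.5°, so apparent ≤ true as expected).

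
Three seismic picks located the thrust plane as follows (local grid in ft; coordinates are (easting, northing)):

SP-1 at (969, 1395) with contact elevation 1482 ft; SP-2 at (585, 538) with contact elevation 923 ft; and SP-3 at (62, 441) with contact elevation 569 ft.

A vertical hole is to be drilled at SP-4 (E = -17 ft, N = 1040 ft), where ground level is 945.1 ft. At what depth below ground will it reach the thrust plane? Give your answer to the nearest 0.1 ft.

Two edge vectors: SP-1→SP-2 = (-384, -857, -559), SP-1→SP-3 = (-907, -954, -913).
Normal n = (SP-1→SP-2) × (SP-1→SP-3) = (249155, 156421, -410963).
So ∂z/∂E = −n_x/n_z = 0.606271 and ∂z/∂N = −n_y/n_z = 0.380621.
Intercept c from SP-1: 1482 − 587.48 − 530.97 = 363.56.
At (-17, 1040): z_contact = −10.31 + 395.85 + 363.56 = 749.10 ft.
Depth below ground = 945.1 − 749.10 = 196.0 ft.

196.0 ft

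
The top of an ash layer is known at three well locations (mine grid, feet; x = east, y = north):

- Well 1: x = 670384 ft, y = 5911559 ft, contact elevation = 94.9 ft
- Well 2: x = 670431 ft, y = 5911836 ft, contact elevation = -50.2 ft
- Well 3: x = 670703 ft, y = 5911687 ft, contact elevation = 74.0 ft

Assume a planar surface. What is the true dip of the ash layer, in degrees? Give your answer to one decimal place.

Let the plane be z = a·x + b·y + c.
Well 2−Well 1: 47a + 277b = −145.1;  Well 3−Well 1: 319a + 128b = −20.9.
Solving gives a = 0.15524, b = −0.55017.
Gradient magnitude |∇z| = √(a² + b²) = √(0.02410 + 0.30268) = 0.57165.
True dip = arctan(0.57165) = 29.8°, dipping toward NNW (azimuth ≈ 344°).

29.8°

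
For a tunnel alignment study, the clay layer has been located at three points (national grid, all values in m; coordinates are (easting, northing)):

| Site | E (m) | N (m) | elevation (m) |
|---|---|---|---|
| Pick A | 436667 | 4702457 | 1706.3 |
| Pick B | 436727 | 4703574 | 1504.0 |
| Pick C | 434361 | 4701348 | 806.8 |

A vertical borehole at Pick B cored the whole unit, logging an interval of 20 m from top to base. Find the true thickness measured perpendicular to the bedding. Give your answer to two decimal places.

17.66 m

Let the plane be z = a·E + b·N + c.
Pick B−Pick A: 60a + 1117b = −202.3;  Pick C−Pick A: −2306a − 1109b = −899.5.
Solving gives a = 0.48982, b = −0.20742.
|∇z| = √(a²+b²) = 0.53193, so dip δ = arctan(0.53193) = 28.01°.
True thickness = vertical thickness × cos δ = 20 × cos 28.01° = 17.66 m.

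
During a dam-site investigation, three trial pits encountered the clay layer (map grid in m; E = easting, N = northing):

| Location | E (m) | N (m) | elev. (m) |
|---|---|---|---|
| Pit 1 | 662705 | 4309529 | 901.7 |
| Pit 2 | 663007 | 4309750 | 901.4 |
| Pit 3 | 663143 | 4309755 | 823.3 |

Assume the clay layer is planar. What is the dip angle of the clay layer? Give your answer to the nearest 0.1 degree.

Two edge vectors: Pit 1→Pit 2 = (302, 221, -0.3), Pit 1→Pit 3 = (438, 226, -78.4).
Normal n = (Pit 1→Pit 2) × (Pit 1→Pit 3) = (-17258.6, 23545.4, -28546).
So ∂z/∂E = −n_x/n_z = −0.60459 and ∂z/∂N = −n_y/n_z = 0.82482.
Gradient magnitude |∇z| = √(a² + b²) = √(0.36553 + 0.68033) = 1.02267.
True dip = arctan(1.02267) = 45.6°, dipping toward SE (azimuth ≈ 144°).

45.6°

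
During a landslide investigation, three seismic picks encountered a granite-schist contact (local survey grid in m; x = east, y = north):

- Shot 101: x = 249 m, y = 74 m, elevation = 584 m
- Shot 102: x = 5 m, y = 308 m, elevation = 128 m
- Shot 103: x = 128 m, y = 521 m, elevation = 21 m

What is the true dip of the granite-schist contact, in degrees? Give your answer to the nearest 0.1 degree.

53.5°

Two edge vectors: Shot 101→Shot 102 = (-244, 234, -456), Shot 101→Shot 103 = (-121, 447, -563).
Normal n = (Shot 101→Shot 102) × (Shot 101→Shot 103) = (72090, -82196, -80754).
So ∂z/∂x = −n_x/n_z = 0.89271 and ∂z/∂y = −n_y/n_z = −1.01786.
Gradient magnitude |∇z| = √(a² + b²) = √(0.79693 + 1.03603) = 1.35387.
True dip = arctan(1.35387) = 53.5°, dipping toward NW (azimuth ≈ 319°).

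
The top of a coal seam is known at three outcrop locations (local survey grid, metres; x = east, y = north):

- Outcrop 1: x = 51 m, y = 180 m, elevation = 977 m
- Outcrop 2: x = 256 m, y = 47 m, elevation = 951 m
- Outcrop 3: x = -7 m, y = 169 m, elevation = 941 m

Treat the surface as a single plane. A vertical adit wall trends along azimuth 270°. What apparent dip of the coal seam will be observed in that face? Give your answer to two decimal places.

Two edge vectors: Outcrop 1→Outcrop 2 = (205, -133, -26), Outcrop 1→Outcrop 3 = (-58, -11, -36).
Normal n = (Outcrop 1→Outcrop 2) × (Outcrop 1→Outcrop 3) = (4502, 8888, -9969).
So ∂z/∂x = −n_x/n_z = 0.45160 and ∂z/∂y = −n_y/n_z = 0.89156.
Unit vector along 270° is (sin 270°, cos 270°) = (-1.0000, -0.0000).
Slope in that direction = a·(-1.0000) + b·(-0.0000) = −0.45160.
Apparent dip = arctan|0.45160| = 24.30° (true dip is 45.0°, so apparent ≤ true as expected).

24.30°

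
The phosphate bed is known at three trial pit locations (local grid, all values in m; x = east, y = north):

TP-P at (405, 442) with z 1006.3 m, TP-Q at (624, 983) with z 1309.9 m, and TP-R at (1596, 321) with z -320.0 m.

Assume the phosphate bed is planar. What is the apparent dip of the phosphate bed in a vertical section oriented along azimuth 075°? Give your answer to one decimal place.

Let the plane be z = a·x + b·y + c.
TP-Q−TP-P: 219a + 541b = 303.6;  TP-R−TP-P: 1191a − 121b = −1326.3.
Solving gives a = −1.01485, b = 0.97200.
Unit vector along 075° is (sin 75°, cos 75°) = (0.9659, 0.2588).
Slope in that direction = a·(0.9659) + b·(0.2588) = −0.72870.
Apparent dip = arctan|0.72870| = 36.1° (true dip is 54.6°, so apparent ≤ true as expected).

36.1°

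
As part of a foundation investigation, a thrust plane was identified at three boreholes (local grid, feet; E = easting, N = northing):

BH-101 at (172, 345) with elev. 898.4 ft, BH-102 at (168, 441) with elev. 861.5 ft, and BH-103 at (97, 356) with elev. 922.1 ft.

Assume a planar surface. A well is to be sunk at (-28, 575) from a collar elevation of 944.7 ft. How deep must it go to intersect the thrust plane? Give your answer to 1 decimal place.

63.4 ft

Let the plane be z = a·E + b·N + c.
BH-102−BH-101: −4a + 96b = −36.9;  BH-103−BH-101: −75a + 11b = 23.7.
Solving gives a = −0.37466, b = −0.39999.
Then c = 898.4 − a·172 − b·345 = 1100.84.
At (-28, 575): z_contact = 10.49 − 229.99 + 1100.84 = 881.34 ft.
Depth below ground = 944.7 − 881.34 = 63.4 ft.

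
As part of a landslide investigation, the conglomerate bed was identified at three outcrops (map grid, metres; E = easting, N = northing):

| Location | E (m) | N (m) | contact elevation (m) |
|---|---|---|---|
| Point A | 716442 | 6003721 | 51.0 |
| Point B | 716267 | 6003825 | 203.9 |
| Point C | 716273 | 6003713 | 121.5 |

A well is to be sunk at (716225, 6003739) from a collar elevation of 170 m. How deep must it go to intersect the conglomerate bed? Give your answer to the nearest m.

Let the plane be z = a·E + b·N + c.
Point B−Point A: −175a + 104b = 152.9;  Point C−Point A: −169a − 8b = 70.5.
Solving gives a = −0.45084317, b = 0.71156197.
Then c = 51 − a·716442 − b·6003721 = −3948965.58.
At (716225, 6003739): z_contact = −322905.1 + 4272032.4 − 3948965.58 = 161.6 m.
Depth below ground = 170 − 161.6 = 8 m.

8 m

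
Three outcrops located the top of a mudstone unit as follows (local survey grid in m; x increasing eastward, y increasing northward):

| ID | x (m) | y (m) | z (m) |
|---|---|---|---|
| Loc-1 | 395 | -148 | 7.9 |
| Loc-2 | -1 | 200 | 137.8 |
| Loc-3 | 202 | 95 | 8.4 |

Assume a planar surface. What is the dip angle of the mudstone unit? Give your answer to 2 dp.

54.03°

Two edge vectors: Loc-1→Loc-2 = (-396, 348, 129.9), Loc-1→Loc-3 = (-193, 243, 0.5).
Normal n = (Loc-1→Loc-2) × (Loc-1→Loc-3) = (-31391.7, -24872.7, -29064).
So ∂z/∂x = −n_x/n_z = −1.08009 and ∂z/∂y = −n_y/n_z = −0.85579.
Gradient magnitude |∇z| = √(a² + b²) = √(1.16659 + 0.73238) = 1.37803.
True dip = arctan(1.37803) = 54.03°, dipping toward NE (azimuth ≈ 052°).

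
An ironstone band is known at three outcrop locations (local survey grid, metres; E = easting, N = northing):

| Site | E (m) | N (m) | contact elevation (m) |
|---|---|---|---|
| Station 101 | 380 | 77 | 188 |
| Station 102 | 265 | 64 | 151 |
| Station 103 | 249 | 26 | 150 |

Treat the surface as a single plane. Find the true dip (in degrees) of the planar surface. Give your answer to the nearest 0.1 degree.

Two edge vectors: Station 101→Station 102 = (-115, -13, -37), Station 101→Station 103 = (-131, -51, -38).
Normal n = (Station 101→Station 102) × (Station 101→Station 103) = (-1393, 477, 4162).
So ∂z/∂E = −n_x/n_z = 0.33469 and ∂z/∂N = −n_y/n_z = −0.11461.
Gradient magnitude |∇z| = √(a² + b²) = √(0.11202 + 0.01314) = 0.35377.
True dip = arctan(0.35377) = 19.5°, dipping toward WNW (azimuth ≈ 289°).

19.5°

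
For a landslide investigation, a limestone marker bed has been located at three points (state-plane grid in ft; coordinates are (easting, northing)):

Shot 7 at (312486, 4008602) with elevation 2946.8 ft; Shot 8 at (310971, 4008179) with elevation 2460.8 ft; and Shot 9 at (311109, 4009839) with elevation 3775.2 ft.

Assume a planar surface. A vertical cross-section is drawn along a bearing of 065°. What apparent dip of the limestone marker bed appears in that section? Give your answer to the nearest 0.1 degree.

Let the plane be z = a·E + b·N + c.
Shot 8−Shot 7: −1515a − 423b = −486;  Shot 9−Shot 7: −1377a + 1237b = 828.4.
Solving gives a = 0.10208, b = 0.78332.
Unit vector along 065° is (sin 65°, cos 65°) = (0.9063, 0.4226).
Slope in that direction = a·(0.9063) + b·(0.4226) = 0.42356.
Apparent dip = arctan|0.42356| = 23.0° (true dip is 38.3°, so apparent ≤ true as expected).

23.0°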